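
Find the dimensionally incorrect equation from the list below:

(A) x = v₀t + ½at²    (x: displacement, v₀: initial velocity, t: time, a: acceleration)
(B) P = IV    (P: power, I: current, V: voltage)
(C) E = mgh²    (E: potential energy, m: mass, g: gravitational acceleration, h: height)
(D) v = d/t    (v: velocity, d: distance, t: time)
(C) E = mgh²

The equation (C) E = mgh² is dimensionally incorrect.

LHS (E): [L^2 M T^-2]
RHS (mgh²): [L^3 M T^-2] ✗

The dimensions do not match. The other three equations balance.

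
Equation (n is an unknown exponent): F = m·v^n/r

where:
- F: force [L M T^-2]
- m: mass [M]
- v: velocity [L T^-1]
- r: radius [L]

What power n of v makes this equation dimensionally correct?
n = 2

F has dimensions [L M T^-2]; v has dimensions [L T^-1].
The rest of the RHS has dimensions [L^-1 M], so v^n must supply [L^2 T^-2].
With n = 2: m·v^2/r has dimensions [L M T^-2], matching the LHS ✓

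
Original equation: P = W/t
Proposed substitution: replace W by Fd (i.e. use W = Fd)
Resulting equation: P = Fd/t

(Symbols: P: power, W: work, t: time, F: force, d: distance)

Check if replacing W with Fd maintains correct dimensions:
Yes

[W] = [L^2 M T^-2] and [Fd] = [L^2 M T^-2]. These match, so the substitution replaces a quantity by one of the same dimensions and the result P = Fd/t has LHS [L^2 M T^-3] vs RHS [L^2 M T^-3] — still consistent.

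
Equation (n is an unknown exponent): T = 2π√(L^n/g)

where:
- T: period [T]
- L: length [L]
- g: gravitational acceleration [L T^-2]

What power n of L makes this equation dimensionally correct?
n = 1

T has dimensions [T]; L has dimensions [L].
With n = 1: 2π√(L^1/g) has dimensions [T], matching the LHS ✓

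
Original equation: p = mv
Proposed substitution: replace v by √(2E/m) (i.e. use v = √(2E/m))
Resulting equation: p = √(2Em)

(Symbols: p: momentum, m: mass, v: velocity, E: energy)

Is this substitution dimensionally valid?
Yes

[v] = [L T^-1] and [√(2E/m)] = [L T^-1]. These match, so the substitution replaces a quantity by one of the same dimensions and the result p = √(2Em) has LHS [L M T^-1] vs RHS [L M T^-1] — still consistent.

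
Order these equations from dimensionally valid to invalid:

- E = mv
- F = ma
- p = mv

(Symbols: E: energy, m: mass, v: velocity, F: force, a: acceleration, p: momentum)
Dimensionally correct: F = ma, p = mv
Dimensionally incorrect: E = mv
Ordered (correct first, then incorrect): F = ma, p = mv, E = mv

- E = mv: LHS [L^2 M T^-2], RHS [L M T^-1] → incorrect ✗
- F = ma: LHS [L M T^-2], RHS [L M T^-2] → correct ✓
- p = mv: LHS [L M T^-1], RHS [L M T^-1] → correct ✓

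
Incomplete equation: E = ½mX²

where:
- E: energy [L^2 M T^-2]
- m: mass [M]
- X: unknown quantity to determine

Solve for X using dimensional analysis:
X = v (velocity), dimensions [L T^-1]

E has dimensions [L^2 M T^-2]; the rest of the RHS (½m) has dimensions [M].
So X² must have dimensions [L^2 T^-2], i.e. X has dimensions [L T^-1] — X = v (velocity).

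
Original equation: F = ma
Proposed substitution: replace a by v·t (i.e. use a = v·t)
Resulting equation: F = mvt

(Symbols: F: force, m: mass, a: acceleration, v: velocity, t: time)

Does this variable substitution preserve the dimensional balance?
No

[a] = [L T^-2] and [v·t] = [L]. These differ, so the substitution replaces a quantity by one of different dimensions and the result F = mvt has LHS [L M T^-2] vs RHS [L M] — inconsistent.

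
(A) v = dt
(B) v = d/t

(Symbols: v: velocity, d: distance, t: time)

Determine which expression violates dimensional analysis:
(A)

(A) v = dt: LHS [L T^-1], RHS [L T] ✗
(B) v = d/t: LHS [L T^-1], RHS [L T^-1] ✓

Expression (A) v = dt is dimensionally incorrect.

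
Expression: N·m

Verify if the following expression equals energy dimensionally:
Yes

The expression N·m has dimensions [L^2 M T^-2], which is exactly energy [L^2 M T^-2].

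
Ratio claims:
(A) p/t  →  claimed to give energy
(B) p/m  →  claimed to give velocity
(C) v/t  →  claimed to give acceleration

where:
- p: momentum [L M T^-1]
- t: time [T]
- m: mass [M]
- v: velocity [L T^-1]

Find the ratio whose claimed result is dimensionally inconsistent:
(A) p/t does not give energy

(A) p/t: [L M T^-2] ≠ energy [L^2 M T^-2] ✗
(B) p/m: [L T^-1] = velocity [L T^-1] ✓
(C) v/t: [L T^-2] = acceleration [L T^-2] ✓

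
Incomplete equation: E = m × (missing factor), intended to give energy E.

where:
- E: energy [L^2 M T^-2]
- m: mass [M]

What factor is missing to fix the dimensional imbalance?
v² (velocity squared), dimensions [L^2 T^-2]

E has dimensions [L^2 M T^-2] and m has dimensions [M].
The missing factor must have dimensions [L^2 M T^-2] / [M] = [L^2 T^-2], i.e. velocity squared (v²).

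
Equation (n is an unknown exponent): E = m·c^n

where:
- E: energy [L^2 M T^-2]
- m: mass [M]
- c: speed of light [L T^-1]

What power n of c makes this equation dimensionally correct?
n = 2

E has dimensions [L^2 M T^-2]; c has dimensions [L T^-1].
The rest of the RHS has dimensions [M], so c^n must supply [L^2 T^-2].
With n = 2: m·c^2 has dimensions [L^2 M T^-2], matching the LHS ✓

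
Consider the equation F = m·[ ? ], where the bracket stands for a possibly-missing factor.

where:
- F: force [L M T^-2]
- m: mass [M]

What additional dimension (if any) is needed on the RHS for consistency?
[L T^-2] — acceleration (e.g. a)

F has dimensions [L M T^-2]; m has dimensions [M].
The bracketed factor must supply [L M T^-2] / [M] = [L T^-2].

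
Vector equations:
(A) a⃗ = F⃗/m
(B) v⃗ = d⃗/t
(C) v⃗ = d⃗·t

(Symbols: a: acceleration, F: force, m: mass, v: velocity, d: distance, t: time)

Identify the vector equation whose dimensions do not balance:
(C) v⃗ = d⃗·t

(A) a⃗ = F⃗/m: LHS [L T^-2], RHS [L T^-2] ✓ — force (vector) divided by mass (scalar)
(B) v⃗ = d⃗/t: LHS [L T^-1], RHS [L T^-1] ✓ — displacement (vector) divided by time (scalar)
(C) v⃗ = d⃗·t: LHS [L T^-1], RHS [L T] ✗ — velocity is displacement per time; should be d⃗/t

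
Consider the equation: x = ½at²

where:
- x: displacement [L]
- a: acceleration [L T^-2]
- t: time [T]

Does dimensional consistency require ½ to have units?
No

x has dimensions [L] and at² already has dimensions [L], so the equation balances without ½ contributing any dimensions. ½ is a pure (dimensionless) number; changing or removing it would not affect dimensional consistency.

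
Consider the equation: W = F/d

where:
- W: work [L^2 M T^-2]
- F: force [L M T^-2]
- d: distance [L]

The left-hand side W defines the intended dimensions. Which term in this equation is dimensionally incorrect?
The right-hand side term F/d

W has dimensions [L^2 M T^-2], but F/d has dimensions [M T^-2], so the term F/d is dimensionally wrong for W.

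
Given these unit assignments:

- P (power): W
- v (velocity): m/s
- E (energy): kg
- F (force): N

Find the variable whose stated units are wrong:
E

The variable E (energy) should have units J, not kg.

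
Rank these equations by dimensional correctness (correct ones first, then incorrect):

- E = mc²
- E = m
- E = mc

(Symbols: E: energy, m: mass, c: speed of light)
Dimensionally correct: E = mc²
Dimensionally incorrect: E = m, E = mc
Ordered (correct first, then incorrect): E = mc², E = m, E = mc

- E = mc²: LHS [L^2 M T^-2], RHS [L^2 M T^-2] → correct ✓
- E = m: LHS [L^2 M T^-2], RHS [M] → incorrect ✗
- E = mc: LHS [L^2 M T^-2], RHS [L M T^-1] → incorrect ✗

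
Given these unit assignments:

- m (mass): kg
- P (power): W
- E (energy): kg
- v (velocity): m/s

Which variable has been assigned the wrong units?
E

The variable E (energy) should have units J, not kg.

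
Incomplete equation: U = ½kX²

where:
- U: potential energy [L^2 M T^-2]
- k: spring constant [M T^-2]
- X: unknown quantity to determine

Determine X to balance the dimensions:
X = x (displacement), dimensions [L]

U has dimensions [L^2 M T^-2]; the rest of the RHS (½k) has dimensions [M T^-2].
So X² must have dimensions [L^2], i.e. X has dimensions [L] — X = x (displacement).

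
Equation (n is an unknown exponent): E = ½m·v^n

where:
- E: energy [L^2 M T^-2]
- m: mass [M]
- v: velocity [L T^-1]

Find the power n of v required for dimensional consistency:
n = 2

E has dimensions [L^2 M T^-2]; v has dimensions [L T^-1].
The rest of the RHS has dimensions [M], so v^n must supply [L^2 T^-2].
With n = 2: ½m·v^2 has dimensions [L^2 M T^-2], matching the LHS ✓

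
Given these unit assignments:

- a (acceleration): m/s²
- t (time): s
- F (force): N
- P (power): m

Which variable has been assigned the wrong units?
P

The variable P (power) should have units W, not m.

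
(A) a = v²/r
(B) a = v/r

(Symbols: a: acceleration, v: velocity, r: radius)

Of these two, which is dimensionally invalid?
(B)

(A) a = v²/r: LHS [L T^-2], RHS [L T^-2] ✓
(B) a = v/r: LHS [L T^-2], RHS [T^-1] ✗

Expression (B) a = v/r is dimensionally incorrect.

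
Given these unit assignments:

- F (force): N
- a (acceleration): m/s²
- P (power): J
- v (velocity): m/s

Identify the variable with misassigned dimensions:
P

The variable P (power) should have units W, not J.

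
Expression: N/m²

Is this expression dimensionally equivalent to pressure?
Yes

The expression N/m² has dimensions [L^-1 M T^-2], which is exactly pressure [L^-1 M T^-2].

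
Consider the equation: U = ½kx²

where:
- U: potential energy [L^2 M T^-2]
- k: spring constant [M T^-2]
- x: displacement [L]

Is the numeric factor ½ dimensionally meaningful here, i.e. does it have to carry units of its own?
No

U has dimensions [L^2 M T^-2] and kx² already has dimensions [L^2 M T^-2], so the equation balances without ½ contributing any dimensions. ½ is a pure (dimensionless) number; changing or removing it would not affect dimensional consistency.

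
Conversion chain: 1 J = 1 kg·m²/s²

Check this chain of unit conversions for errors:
The chain is correct (no errors).

Correct: Joule is defined as kg·m²/s²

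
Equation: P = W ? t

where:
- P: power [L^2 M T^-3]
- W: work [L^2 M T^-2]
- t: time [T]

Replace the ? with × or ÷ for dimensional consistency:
division (÷): P = W ÷ t

P [L^2 M T^-3]; W [L^2 M T^-2]; t [T].
W × t → [L^2 M T^-1] ✗
W ÷ t → [L^2 M T^-3] ✓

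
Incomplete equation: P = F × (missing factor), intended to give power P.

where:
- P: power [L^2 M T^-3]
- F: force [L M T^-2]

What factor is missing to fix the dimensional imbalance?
v (velocity), dimensions [L T^-1]

P has dimensions [L^2 M T^-3] and F has dimensions [L M T^-2].
The missing factor must have dimensions [L^2 M T^-3] / [L M T^-2] = [L T^-1], i.e. velocity (v).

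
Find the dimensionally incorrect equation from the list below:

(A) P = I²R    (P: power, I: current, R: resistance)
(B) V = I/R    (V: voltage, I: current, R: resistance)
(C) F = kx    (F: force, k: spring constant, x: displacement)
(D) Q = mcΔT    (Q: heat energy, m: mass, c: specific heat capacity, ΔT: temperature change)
(B) V = I/R

The equation (B) V = I/R is dimensionally incorrect.

LHS (V): [I^-1 L^2 M T^-3]
RHS (I/R): [I^3 L^-2 M^-1 T^3] ✗

The dimensions do not match. The other three equations balance.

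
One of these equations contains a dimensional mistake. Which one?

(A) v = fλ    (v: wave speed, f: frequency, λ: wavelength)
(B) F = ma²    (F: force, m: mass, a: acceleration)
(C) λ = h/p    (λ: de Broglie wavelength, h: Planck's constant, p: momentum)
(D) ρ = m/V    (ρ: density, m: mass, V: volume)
(B) F = ma²

The equation (B) F = ma² is dimensionally incorrect.

LHS (F): [L M T^-2]
RHS (ma²): [L^2 M T^-4] ✗

The dimensions do not match. The other three equations balance.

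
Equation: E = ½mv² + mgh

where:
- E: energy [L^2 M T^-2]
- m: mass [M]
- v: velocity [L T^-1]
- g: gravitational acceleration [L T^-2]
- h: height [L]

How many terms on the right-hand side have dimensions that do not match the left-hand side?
0

LHS E: [L^2 M T^-2]
- ½mv²: [L^2 M T^-2] ✓
- mgh: [L^2 M T^-2] ✓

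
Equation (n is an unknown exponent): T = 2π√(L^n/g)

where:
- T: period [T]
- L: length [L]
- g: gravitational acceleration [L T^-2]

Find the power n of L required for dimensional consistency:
n = 1

T has dimensions [T]; L has dimensions [L].
With n = 1: 2π√(L^1/g) has dimensions [T], matching the LHS ✓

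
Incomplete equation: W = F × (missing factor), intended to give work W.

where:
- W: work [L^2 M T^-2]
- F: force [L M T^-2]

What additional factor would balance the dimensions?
d (distance), dimensions [L]

W has dimensions [L^2 M T^-2] and F has dimensions [L M T^-2].
The missing factor must have dimensions [L^2 M T^-2] / [L M T^-2] = [L], i.e. distance (d).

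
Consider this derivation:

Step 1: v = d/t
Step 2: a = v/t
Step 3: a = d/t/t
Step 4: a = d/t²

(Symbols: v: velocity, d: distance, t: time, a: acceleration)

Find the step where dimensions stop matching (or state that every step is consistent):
No step introduces an error — all steps are dimensionally consistent.

Step 1: v = d/t → LHS [L T^-1], RHS [L T^-1] ✓
Step 2: a = v/t → LHS [L T^-2], RHS [L T^-2] ✓
Step 3: a = d/t/t → LHS [L T^-2], RHS [L T^-2] ✓
Step 4: a = d/t² → LHS [L T^-2], RHS [L T^-2] ✓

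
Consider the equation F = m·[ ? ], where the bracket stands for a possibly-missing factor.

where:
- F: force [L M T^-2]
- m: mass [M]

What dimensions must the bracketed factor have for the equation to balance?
[L T^-2] — acceleration (e.g. a)

F has dimensions [L M T^-2]; m has dimensions [M].
The bracketed factor must supply [L M T^-2] / [M] = [L T^-2].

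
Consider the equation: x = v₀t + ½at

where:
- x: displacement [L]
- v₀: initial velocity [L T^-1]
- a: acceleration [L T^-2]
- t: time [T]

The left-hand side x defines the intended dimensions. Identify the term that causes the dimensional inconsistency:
The term ½at

Checking each RHS term against the LHS:
- v₀t: [L] — matches x [L] ✓
- ½at: [L T^-1] — does NOT match x [L] ✗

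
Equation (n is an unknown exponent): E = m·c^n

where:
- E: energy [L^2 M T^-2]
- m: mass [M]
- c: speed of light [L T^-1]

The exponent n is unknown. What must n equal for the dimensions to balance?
n = 2

E has dimensions [L^2 M T^-2]; c has dimensions [L T^-1].
The rest of the RHS has dimensions [M], so c^n must supply [L^2 T^-2].
With n = 2: m·c^2 has dimensions [L^2 M T^-2], matching the LHS ✓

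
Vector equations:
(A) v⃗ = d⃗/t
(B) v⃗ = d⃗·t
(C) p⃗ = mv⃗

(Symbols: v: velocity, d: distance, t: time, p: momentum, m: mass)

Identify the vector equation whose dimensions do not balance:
(B) v⃗ = d⃗·t

(A) v⃗ = d⃗/t: LHS [L T^-1], RHS [L T^-1] ✓ — displacement (vector) divided by time (scalar)
(B) v⃗ = d⃗·t: LHS [L T^-1], RHS [L T] ✗ — velocity is displacement per time; should be d⃗/t
(C) p⃗ = mv⃗: LHS [L M T^-1], RHS [L M T^-1] ✓ — mass (scalar) times velocity (vector)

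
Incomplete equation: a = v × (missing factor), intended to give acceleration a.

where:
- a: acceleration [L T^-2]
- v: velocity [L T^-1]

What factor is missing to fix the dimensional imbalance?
1/t (inverse time), dimensions [T^-1]

a has dimensions [L T^-2] and v has dimensions [L T^-1].
The missing factor must have dimensions [L T^-2] / [L T^-1] = [T^-1], i.e. inverse time (1/t).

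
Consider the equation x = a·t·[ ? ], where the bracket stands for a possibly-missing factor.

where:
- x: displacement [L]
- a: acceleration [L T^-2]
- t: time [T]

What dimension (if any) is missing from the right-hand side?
[T] — time (e.g. t)

x has dimensions [L]; a·t has dimensions [L T^-1].
The bracketed factor must supply [L] / [L T^-1] = [T].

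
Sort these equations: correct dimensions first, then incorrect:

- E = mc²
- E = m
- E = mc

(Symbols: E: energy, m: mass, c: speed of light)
Dimensionally correct: E = mc²
Dimensionally incorrect: E = m, E = mc
Ordered (correct first, then incorrect): E = mc², E = m, E = mc

- E = mc²: LHS [L^2 M T^-2], RHS [L^2 M T^-2] → correct ✓
- E = m: LHS [L^2 M T^-2], RHS [M] → incorrect ✗
- E = mc: LHS [L^2 M T^-2], RHS [L M T^-1] → incorrect ✗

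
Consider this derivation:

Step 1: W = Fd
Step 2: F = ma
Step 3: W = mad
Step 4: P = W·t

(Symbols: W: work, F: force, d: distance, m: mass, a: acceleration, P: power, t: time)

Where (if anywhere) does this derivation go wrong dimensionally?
Step 4

Step 1: W = Fd → LHS [L^2 M T^-2], RHS [L^2 M T^-2] ✓
Step 2: F = ma → LHS [L M T^-2], RHS [L M T^-2] ✓
Step 3: W = mad → LHS [L^2 M T^-2], RHS [L^2 M T^-2] ✓
Step 4: P = W·t → LHS [L^2 M T^-3], RHS [L^2 M T^-1] ✗

The first dimensional inconsistency appears in step 4: P = W·t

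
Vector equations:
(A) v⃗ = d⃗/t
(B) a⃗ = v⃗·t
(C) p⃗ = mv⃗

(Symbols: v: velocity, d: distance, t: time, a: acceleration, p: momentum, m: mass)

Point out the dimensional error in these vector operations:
(B) a⃗ = v⃗·t

(A) v⃗ = d⃗/t: LHS [L T^-1], RHS [L T^-1] ✓ — displacement (vector) divided by time (scalar)
(B) a⃗ = v⃗·t: LHS [L T^-2], RHS [L] ✗ — acceleration is velocity per time; should be v⃗/t
(C) p⃗ = mv⃗: LHS [L M T^-1], RHS [L M T^-1] ✓ — mass (scalar) times velocity (vector)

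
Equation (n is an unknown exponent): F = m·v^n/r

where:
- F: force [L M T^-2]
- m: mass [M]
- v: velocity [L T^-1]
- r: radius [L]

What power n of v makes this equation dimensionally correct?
n = 2

F has dimensions [L M T^-2]; v has dimensions [L T^-1].
The rest of the RHS has dimensions [L^-1 M], so v^n must supply [L^2 T^-2].
With n = 2: m·v^2/r has dimensions [L M T^-2], matching the LHS ✓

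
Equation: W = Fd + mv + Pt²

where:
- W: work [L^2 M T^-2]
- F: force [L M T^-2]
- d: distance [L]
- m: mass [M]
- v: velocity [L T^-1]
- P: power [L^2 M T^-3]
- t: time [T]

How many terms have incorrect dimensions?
2

LHS W: [L^2 M T^-2]
- Fd: [L^2 M T^-2] ✓
- mv: [L M T^-1] ✗
- Pt²: [L^2 M T^-1] ✗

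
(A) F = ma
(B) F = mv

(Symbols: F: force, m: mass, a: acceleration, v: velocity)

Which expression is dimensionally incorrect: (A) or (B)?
(B)

(A) F = ma: LHS [L M T^-2], RHS [L M T^-2] ✓
(B) F = mv: LHS [L M T^-2], RHS [L M T^-1] ✗

Expression (B) F = mv is dimensionally incorrect.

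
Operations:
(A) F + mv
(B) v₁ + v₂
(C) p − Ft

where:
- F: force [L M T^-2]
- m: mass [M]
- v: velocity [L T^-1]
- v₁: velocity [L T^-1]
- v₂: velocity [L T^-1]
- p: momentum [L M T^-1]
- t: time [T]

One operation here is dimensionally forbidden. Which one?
(A) F + mv

(A) F + mv: F [L M T^-2] and mv [L M T^-1] — different dimensions cannot be added/subtracted ✗
(B) v₁ + v₂: v₁ [L T^-1] and v₂ [L T^-1] — same dimensions ✓
(C) p − Ft: p [L M T^-1] and Ft [L M T^-1] — same dimensions ✓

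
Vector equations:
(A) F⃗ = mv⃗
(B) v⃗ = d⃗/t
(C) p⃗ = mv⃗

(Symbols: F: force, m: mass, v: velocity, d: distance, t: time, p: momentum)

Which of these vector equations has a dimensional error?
(A) F⃗ = mv⃗

(A) F⃗ = mv⃗: LHS [L M T^-2], RHS [L M T^-1] ✗ — mass times velocity is momentum, not force; should be ma⃗
(B) v⃗ = d⃗/t: LHS [L T^-1], RHS [L T^-1] ✓ — displacement (vector) divided by time (scalar)
(C) p⃗ = mv⃗: LHS [L M T^-1], RHS [L M T^-1] ✓ — mass (scalar) times velocity (vector)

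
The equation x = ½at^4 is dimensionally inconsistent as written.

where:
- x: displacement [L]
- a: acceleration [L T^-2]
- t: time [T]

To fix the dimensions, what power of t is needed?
The exponent of t should be 2: x = ½at^2

The LHS x has dimensions [L]; t has dimensions [T].
As written, the RHS ½at^4 (exponent 4 on t) has dimensions [L T^2], which does not match.
With exponent 2, the RHS ½at^2 has dimensions [L], matching the LHS.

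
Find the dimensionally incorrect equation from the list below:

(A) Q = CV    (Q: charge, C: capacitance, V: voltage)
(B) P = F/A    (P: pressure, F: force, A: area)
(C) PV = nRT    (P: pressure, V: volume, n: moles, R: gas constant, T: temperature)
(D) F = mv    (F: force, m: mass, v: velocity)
(D) F = mv

The equation (D) F = mv is dimensionally incorrect.

LHS (F): [L M T^-2]
RHS (mv): [L M T^-1] ✗

The dimensions do not match. The other three equations balance.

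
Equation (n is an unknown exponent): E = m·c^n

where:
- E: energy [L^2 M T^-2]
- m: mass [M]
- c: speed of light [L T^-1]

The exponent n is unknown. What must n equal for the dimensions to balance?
n = 2

E has dimensions [L^2 M T^-2]; c has dimensions [L T^-1].
The rest of the RHS has dimensions [M], so c^n must supply [L^2 T^-2].
With n = 2: m·c^2 has dimensions [L^2 M T^-2], matching the LHS ✓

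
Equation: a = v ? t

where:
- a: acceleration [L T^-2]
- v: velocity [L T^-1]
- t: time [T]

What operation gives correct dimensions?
division (÷): a = v ÷ t

a [L T^-2]; v [L T^-1]; t [T].
v × t → [L] ✗
v ÷ t → [L T^-2] ✓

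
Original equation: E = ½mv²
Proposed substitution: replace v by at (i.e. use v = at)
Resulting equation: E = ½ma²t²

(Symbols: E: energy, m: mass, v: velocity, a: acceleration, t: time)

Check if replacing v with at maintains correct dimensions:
Yes

[v] = [L T^-1] and [at] = [L T^-1]. These match, so the substitution replaces a quantity by one of the same dimensions and the result E = ½ma²t² has LHS [L^2 M T^-2] vs RHS [L^2 M T^-2] — still consistent.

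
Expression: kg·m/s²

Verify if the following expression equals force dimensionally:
Yes

The expression kg·m/s² has dimensions [L M T^-2], which is exactly force [L M T^-2].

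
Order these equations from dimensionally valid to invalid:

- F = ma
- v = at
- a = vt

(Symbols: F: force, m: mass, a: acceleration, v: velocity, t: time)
Dimensionally correct: F = ma, v = at
Dimensionally incorrect: a = vt
Ordered (correct first, then incorrect): F = ma, v = at, a = vt

- F = ma: LHS [L M T^-2], RHS [L M T^-2] → correct ✓
- v = at: LHS [L T^-1], RHS [L T^-1] → correct ✓
- a = vt: LHS [L T^-2], RHS [L] → incorrect ✗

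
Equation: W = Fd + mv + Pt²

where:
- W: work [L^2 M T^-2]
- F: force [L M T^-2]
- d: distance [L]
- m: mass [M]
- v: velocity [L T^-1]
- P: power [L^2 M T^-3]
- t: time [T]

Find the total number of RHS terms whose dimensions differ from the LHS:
2

LHS W: [L^2 M T^-2]
- Fd: [L^2 M T^-2] ✓
- mv: [L M T^-1] ✗
- Pt²: [L^2 M T^-1] ✗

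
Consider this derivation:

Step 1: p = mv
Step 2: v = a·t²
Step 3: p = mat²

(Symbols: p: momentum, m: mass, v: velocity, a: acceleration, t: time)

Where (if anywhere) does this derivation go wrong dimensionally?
Step 2

Step 1: p = mv → LHS [L M T^-1], RHS [L M T^-1] ✓
Step 2: v = a·t² → LHS [L T^-1], RHS [L] ✗

The first dimensional inconsistency appears in step 2: v = a·t²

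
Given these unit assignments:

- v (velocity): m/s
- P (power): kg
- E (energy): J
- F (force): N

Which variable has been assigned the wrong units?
P

The variable P (power) should have units W, not kg.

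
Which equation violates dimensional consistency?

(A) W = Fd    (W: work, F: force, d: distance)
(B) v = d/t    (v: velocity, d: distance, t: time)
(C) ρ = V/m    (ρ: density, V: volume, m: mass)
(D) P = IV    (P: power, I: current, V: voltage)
(C) ρ = V/m

The equation (C) ρ = V/m is dimensionally incorrect.

LHS (ρ): [L^-3 M]
RHS (V/m): [L^3 M^-1] ✗

The dimensions do not match. The other three equations balance.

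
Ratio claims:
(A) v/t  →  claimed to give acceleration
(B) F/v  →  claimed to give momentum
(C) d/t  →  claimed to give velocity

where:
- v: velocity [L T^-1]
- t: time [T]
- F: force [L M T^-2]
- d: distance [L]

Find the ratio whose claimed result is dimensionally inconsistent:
(B) F/v does not give momentum

(A) v/t: [L T^-2] = acceleration [L T^-2] ✓
(B) F/v: [M T^-1] ≠ momentum [L M T^-1] ✗
(C) d/t: [L T^-1] = velocity [L T^-1] ✓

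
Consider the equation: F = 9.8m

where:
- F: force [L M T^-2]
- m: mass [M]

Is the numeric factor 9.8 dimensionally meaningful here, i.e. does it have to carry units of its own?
Yes

F has dimensions [L M T^-2], while m alone has dimensions [M]. For the equation to balance, the factor 9.8 must carry dimensions [L T^-2] — it is a dimensional constant (a numerical value of a physical quantity with its units suppressed), not a pure number.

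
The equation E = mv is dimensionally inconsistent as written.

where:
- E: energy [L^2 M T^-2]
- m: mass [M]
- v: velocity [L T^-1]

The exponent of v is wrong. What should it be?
The exponent of v should be 2: E = mv^2

The LHS E has dimensions [L^2 M T^-2]; v has dimensions [L T^-1].
As written, the RHS mv (exponent 1 on v) has dimensions [L M T^-1], which does not match.
With exponent 2, the RHS mv^2 has dimensions [L^2 M T^-2], matching the LHS.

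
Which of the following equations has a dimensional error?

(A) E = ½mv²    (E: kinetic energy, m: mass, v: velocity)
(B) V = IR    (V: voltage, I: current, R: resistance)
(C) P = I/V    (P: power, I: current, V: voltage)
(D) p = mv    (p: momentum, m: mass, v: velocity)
(C) P = I/V

The equation (C) P = I/V is dimensionally incorrect.

LHS (P): [L^2 M T^-3]
RHS (I/V): [I^2 L^-2 M^-1 T^3] ✗

The dimensions do not match. The other three equations balance.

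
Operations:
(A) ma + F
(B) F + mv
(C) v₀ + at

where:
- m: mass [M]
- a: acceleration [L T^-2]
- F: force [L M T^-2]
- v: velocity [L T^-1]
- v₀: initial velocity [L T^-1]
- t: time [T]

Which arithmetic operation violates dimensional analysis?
(B) F + mv

(A) ma + F: ma [L M T^-2] and F [L M T^-2] — same dimensions ✓
(B) F + mv: F [L M T^-2] and mv [L M T^-1] — different dimensions cannot be added/subtracted ✗
(C) v₀ + at: v₀ [L T^-1] and at [L T^-1] — same dimensions ✓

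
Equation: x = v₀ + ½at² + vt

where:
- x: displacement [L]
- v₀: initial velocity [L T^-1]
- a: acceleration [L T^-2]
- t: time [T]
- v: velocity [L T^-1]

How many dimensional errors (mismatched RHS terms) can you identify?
1

LHS x: [L]
- v₀: [L T^-1] ✗
- ½at²: [L] ✓
- vt: [L] ✓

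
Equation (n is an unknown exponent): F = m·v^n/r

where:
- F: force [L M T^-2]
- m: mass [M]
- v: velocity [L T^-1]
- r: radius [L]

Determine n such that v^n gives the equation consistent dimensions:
n = 2

F has dimensions [L M T^-2]; v has dimensions [L T^-1].
The rest of the RHS has dimensions [L^-1 M], so v^n must supply [L^2 T^-2].
With n = 2: m·v^2/r has dimensions [L M T^-2], matching the LHS ✓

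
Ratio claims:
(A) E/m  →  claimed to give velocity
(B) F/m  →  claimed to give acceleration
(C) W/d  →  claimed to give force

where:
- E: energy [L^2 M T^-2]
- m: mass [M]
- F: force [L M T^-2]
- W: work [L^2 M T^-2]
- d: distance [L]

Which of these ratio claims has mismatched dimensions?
(A) E/m does not give velocity

(A) E/m: [L^2 T^-2] ≠ velocity [L T^-1] ✗
(B) F/m: [L T^-2] = acceleration [L T^-2] ✓
(C) W/d: [L M T^-2] = force [L M T^-2] ✓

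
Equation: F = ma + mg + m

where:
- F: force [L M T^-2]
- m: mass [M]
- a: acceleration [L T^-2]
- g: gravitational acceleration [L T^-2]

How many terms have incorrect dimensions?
1

LHS F: [L M T^-2]
- ma: [L M T^-2] ✓
- mg: [L M T^-2] ✓
- m: [M] ✗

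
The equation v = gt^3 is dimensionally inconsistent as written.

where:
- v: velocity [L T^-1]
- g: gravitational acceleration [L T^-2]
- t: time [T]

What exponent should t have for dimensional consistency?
The exponent of t should be 1: v = gt

The LHS v has dimensions [L T^-1]; t has dimensions [T].
As written, the RHS gt^3 (exponent 3 on t) has dimensions [L T], which does not match.
With exponent 1, the RHS gt has dimensions [L T^-1], matching the LHS.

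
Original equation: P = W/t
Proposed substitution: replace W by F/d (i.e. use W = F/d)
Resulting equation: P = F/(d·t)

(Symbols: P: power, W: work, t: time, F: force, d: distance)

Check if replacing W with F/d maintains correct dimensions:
No

[W] = [L^2 M T^-2] and [F/d] = [M T^-2]. These differ, so the substitution replaces a quantity by one of different dimensions and the result P = F/(d·t) has LHS [L^2 M T^-3] vs RHS [M T^-3] — inconsistent.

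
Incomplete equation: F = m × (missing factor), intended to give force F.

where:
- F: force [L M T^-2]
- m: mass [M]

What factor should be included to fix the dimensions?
a (acceleration), dimensions [L T^-2]

F has dimensions [L M T^-2] and m has dimensions [M].
The missing factor must have dimensions [L M T^-2] / [M] = [L T^-2], i.e. acceleration (a).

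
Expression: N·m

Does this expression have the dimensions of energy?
Yes

The expression N·m has dimensions [L^2 M T^-2], which is exactly energy [L^2 M T^-2].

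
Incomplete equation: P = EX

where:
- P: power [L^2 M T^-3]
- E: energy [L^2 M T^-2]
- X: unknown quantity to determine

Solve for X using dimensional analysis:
X = f (inverse time / frequency (1/t)), dimensions [T^-1]

P has dimensions [L^2 M T^-3]; the rest of the RHS (E) has dimensions [L^2 M T^-2].
So X must have dimensions [T^-1] — X = f (inverse time / frequency (1/t)).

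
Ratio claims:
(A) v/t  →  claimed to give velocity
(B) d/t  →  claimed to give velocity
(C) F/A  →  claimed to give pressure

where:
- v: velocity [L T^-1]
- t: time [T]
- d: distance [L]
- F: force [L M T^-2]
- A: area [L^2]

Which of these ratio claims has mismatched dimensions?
(A) v/t does not give velocity

(A) v/t: [L T^-2] ≠ velocity [L T^-1] ✗
(B) d/t: [L T^-1] = velocity [L T^-1] ✓
(C) F/A: [L^-1 M T^-2] = pressure [L^-1 M T^-2] ✓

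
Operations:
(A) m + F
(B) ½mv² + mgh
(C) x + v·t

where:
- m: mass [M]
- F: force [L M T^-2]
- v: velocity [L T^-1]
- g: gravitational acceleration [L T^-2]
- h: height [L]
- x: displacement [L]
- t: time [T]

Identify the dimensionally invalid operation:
(A) m + F

(A) m + F: m [M] and F [L M T^-2] — different dimensions cannot be added/subtracted ✗
(B) ½mv² + mgh: ½mv² [L^2 M T^-2] and mgh [L^2 M T^-2] — same dimensions ✓
(C) x + v·t: x [L] and v·t [L] — same dimensions ✓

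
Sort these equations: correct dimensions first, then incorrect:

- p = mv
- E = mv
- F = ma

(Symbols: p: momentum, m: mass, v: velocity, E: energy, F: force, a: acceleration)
Dimensionally correct: p = mv, F = ma
Dimensionally incorrect: E = mv
Ordered (correct first, then incorrect): p = mv, F = ma, E = mv

- p = mv: LHS [L M T^-1], RHS [L M T^-1] → correct ✓
- E = mv: LHS [L^2 M T^-2], RHS [L M T^-1] → incorrect ✗
- F = ma: LHS [L M T^-2], RHS [L M T^-2] → correct ✓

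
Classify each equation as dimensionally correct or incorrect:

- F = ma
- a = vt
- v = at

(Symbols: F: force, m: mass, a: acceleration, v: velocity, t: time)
Dimensionally correct: F = ma, v = at
Dimensionally incorrect: a = vt
Ordered (correct first, then incorrect): F = ma, v = at, a = vt

- F = ma: LHS [L M T^-2], RHS [L M T^-2] → correct ✓
- a = vt: LHS [L T^-2], RHS [L] → incorrect ✗
- v = at: LHS [L T^-1], RHS [L T^-1] → correct ✓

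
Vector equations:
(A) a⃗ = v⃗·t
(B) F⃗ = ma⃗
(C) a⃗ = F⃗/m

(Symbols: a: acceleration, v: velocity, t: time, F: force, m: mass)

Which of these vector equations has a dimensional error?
(A) a⃗ = v⃗·t

(A) a⃗ = v⃗·t: LHS [L T^-2], RHS [L] ✗ — acceleration is velocity per time; should be v⃗/t
(B) F⃗ = ma⃗: LHS [L M T^-2], RHS [L M T^-2] ✓ — Force and acceleration are vectors, mass is a scalar
(C) a⃗ = F⃗/m: LHS [L T^-2], RHS [L T^-2] ✓ — force (vector) divided by mass (scalar)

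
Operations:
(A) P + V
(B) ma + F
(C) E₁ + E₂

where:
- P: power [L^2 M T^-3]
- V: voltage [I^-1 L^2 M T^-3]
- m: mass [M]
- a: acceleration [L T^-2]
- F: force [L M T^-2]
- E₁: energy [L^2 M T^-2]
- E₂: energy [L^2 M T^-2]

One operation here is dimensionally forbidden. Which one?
(A) P + V

(A) P + V: P [L^2 M T^-3] and V [I^-1 L^2 M T^-3] — different dimensions cannot be added/subtracted ✗
(B) ma + F: ma [L M T^-2] and F [L M T^-2] — same dimensions ✓
(C) E₁ + E₂: E₁ [L^2 M T^-2] and E₂ [L^2 M T^-2] — same dimensions ✓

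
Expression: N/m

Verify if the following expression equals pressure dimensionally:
No

The expression N/m has dimensions [M T^-2], but pressure has dimensions [L^-1 M T^-2].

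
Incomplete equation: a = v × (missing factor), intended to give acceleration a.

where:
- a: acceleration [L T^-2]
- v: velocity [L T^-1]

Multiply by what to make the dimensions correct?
1/t (inverse time), dimensions [T^-1]

a has dimensions [L T^-2] and v has dimensions [L T^-1].
The missing factor must have dimensions [L T^-2] / [L T^-1] = [T^-1], i.e. inverse time (1/t).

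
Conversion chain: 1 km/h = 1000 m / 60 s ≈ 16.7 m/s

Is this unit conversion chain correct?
The chain is incorrect (it contains an error).

Incorrect: 1 h = 3600 s, not 60 s (1 km/h ≈ 0.278 m/s)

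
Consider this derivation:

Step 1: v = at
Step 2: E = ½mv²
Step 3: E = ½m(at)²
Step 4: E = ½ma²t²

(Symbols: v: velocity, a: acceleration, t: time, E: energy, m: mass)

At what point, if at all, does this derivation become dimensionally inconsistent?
No step introduces an error — all steps are dimensionally consistent.

Step 1: v = at → LHS [L T^-1], RHS [L T^-1] ✓
Step 2: E = ½mv² → LHS [L^2 M T^-2], RHS [L^2 M T^-2] ✓
Step 3: E = ½m(at)² → LHS [L^2 M T^-2], RHS [L^2 M T^-2] ✓
Step 4: E = ½ma²t² → LHS [L^2 M T^-2], RHS [L^2 M T^-2] ✓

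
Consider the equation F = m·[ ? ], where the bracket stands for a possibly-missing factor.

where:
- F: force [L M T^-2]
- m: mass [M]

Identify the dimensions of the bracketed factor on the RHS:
[L T^-2] — acceleration (e.g. a)

F has dimensions [L M T^-2]; m has dimensions [M].
The bracketed factor must supply [L M T^-2] / [M] = [L T^-2].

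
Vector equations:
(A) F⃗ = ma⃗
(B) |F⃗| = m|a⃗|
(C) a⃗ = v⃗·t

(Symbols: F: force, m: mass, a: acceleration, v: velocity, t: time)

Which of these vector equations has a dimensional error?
(C) a⃗ = v⃗·t

(A) F⃗ = ma⃗: LHS [L M T^-2], RHS [L M T^-2] ✓ — Force and acceleration are vectors, mass is a scalar
(B) |F⃗| = m|a⃗|: LHS [L M T^-2], RHS [L M T^-2] ✓ — magnitudes of vectors are scalars
(C) a⃗ = v⃗·t: LHS [L T^-2], RHS [L] ✗ — acceleration is velocity per time; should be v⃗/t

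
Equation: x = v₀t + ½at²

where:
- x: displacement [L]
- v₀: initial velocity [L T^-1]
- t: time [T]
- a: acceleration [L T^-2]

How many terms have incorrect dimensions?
0

LHS x: [L]
- v₀t: [L] ✓
- ½at²: [L] ✓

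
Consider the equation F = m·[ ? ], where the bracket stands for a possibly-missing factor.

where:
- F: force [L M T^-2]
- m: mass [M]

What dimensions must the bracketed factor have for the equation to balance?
[L T^-2] — acceleration (e.g. a)

F has dimensions [L M T^-2]; m has dimensions [M].
The bracketed factor must supply [L M T^-2] / [M] = [L T^-2].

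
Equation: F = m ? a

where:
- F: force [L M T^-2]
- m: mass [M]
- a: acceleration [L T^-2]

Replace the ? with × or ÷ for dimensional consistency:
multiplication (×): F = m × a

F [L M T^-2]; m [M]; a [L T^-2].
m × a → [L M T^-2] ✓
m ÷ a → [L^-1 M T^2] ✗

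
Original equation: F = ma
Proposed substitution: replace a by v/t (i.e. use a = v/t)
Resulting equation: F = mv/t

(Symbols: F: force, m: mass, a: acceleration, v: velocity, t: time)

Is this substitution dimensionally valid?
Yes

[a] = [L T^-2] and [v/t] = [L T^-2]. These match, so the substitution replaces a quantity by one of the same dimensions and the result F = mv/t has LHS [L M T^-2] vs RHS [L M T^-2] — still consistent.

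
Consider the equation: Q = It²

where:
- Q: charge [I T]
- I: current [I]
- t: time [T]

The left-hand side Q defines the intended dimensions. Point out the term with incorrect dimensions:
The right-hand side term It²

Q has dimensions [I T], but It² has dimensions [I T^2], so the term It² is dimensionally wrong for Q.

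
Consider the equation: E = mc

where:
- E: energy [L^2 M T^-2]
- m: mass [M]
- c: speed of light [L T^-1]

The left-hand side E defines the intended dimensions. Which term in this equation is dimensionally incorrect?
The right-hand side term mc

E has dimensions [L^2 M T^-2], but mc has dimensions [L M T^-1], so the term mc is dimensionally wrong for E.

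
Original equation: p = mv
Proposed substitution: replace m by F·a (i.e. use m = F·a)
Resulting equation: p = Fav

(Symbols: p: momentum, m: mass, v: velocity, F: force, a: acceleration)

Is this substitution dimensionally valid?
No

[m] = [M] and [F·a] = [L^2 M T^-4]. These differ, so the substitution replaces a quantity by one of different dimensions and the result p = Fav has LHS [L M T^-1] vs RHS [L^3 M T^-5] — inconsistent.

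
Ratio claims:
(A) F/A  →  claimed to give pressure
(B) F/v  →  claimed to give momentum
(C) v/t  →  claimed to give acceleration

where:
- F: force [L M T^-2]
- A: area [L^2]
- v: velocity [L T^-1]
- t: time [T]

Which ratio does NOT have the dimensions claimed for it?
(B) F/v does not give momentum

(A) F/A: [L^-1 M T^-2] = pressure [L^-1 M T^-2] ✓
(B) F/v: [M T^-1] ≠ momentum [L M T^-1] ✗
(C) v/t: [L T^-2] = acceleration [L T^-2] ✓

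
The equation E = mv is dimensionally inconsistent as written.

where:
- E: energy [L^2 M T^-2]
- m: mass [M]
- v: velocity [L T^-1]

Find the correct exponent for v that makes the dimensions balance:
The exponent of v should be 2: E = mv^2

The LHS E has dimensions [L^2 M T^-2]; v has dimensions [L T^-1].
As written, the RHS mv (exponent 1 on v) has dimensions [L M T^-1], which does not match.
With exponent 2, the RHS mv^2 has dimensions [L^2 M T^-2], matching the LHS.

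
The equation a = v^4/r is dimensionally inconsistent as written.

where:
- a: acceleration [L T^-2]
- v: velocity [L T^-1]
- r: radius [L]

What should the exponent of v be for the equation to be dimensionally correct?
The exponent of v should be 2: a = v^2/r

The LHS a has dimensions [L T^-2]; v has dimensions [L T^-1].
As written, the RHS v^4/r (exponent 4 on v) has dimensions [L^3 T^-4], which does not match.
With exponent 2, the RHS v^2/r has dimensions [L T^-2], matching the LHS.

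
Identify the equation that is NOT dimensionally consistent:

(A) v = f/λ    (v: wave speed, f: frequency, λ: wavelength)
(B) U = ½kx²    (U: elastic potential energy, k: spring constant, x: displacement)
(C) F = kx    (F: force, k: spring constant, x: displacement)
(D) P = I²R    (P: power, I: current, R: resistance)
(A) v = f/λ

The equation (A) v = f/λ is dimensionally incorrect.

LHS (v): [L T^-1]
RHS (f/λ): [L^-1 T^-1] ✗

The dimensions do not match. The other three equations balance.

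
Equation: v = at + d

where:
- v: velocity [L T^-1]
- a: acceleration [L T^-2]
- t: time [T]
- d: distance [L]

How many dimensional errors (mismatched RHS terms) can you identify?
1

LHS v: [L T^-1]
- at: [L T^-1] ✓
- d: [L] ✗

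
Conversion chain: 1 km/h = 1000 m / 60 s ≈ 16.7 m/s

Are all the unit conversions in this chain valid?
The chain is incorrect (it contains an error).

Incorrect: 1 h = 3600 s, not 60 s (1 km/h ≈ 0.278 m/s)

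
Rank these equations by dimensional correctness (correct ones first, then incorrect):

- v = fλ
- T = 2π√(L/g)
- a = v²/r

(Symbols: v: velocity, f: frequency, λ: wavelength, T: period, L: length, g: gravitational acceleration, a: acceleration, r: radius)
Dimensionally correct: v = fλ, T = 2π√(L/g), a = v²/r
Dimensionally incorrect: none
Ordered (correct first, then incorrect): v = fλ, T = 2π√(L/g), a = v²/r

- v = fλ: LHS [L T^-1], RHS [L T^-1] → correct ✓
- T = 2π√(L/g): LHS [T], RHS [T] → correct ✓
- a = v²/r: LHS [L T^-2], RHS [L T^-2] → correct ✓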